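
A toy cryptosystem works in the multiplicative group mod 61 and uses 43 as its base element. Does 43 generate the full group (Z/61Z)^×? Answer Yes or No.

φ(61) = 61 − 1 = 60 = 2^2 · 3 · 5.
43 is a primitive root mod 61 iff 43^(φ(61)/q) ≢ 1 for every prime q | φ(61), i.e. q ∈ {2, 3, 5}.
43^30 ≡ 60 (mod 61)  [q = 2: ≢ 1 ✓]
43^20 ≡ 47 (mod 61)  [q = 3: ≢ 1 ✓]
43^12 ≡ 58 (mod 61)  [q = 5: ≢ 1 ✓]
None equal 1, so ord_61(43) = 60: 43 is a primitive root.

Yes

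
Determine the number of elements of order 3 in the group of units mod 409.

2

φ(409) = 409 − 1 = 408 = 2^3 · 3 · 17.
In a cyclic group of order 408, there are φ(d) elements of order d for each divisor d of 408, and zero for non-divisors.
3 | 408, and φ(3) = 3 − 1 = 2.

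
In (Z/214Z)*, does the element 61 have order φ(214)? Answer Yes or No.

No

φ(214) = φ(2)·φ(107) = 1·106 = 106 = 2 · 53.
61 is a primitive root mod 214 iff 61^(φ(214)/q) ≢ 1 for every prime q | φ(214), i.e. q ∈ {2, 53}.
61^53 ≡ 1 (mod 214)  [q = 2: ≡ 1 ✗]
61^2 ≡ 83 (mod 214)  [q = 53: ≢ 1 ✓]
Since 61^53 ≡ 1, the order of 61 divides 53 < 106, so 61 is not a primitive root.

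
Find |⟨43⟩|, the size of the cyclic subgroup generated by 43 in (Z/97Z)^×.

24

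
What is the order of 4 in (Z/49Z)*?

21

The order of 4 must divide φ(49) = φ(7^2) = 7·(7−1) = 42 = 2 · 3 · 7.
Divisors of 42: 1, 2, 3, 6, 7, 14, 21, 42.
Evaluate successive powers at the divisors of 42:
4^1 ≡ 4 (mod 49)
4^2 ≡ 16 (mod 49)
4^3 ≡ 15 (mod 49)
4^6 ≡ 29 (mod 49)
4^7 ≡ 18 (mod 49)
4^14 ≡ 30 (mod 49)
4^21 ≡ 1 (mod 49) ✓
Hence ord(4) = 21.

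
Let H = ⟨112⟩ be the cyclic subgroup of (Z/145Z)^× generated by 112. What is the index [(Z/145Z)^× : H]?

ord(112) | φ(145) = φ(5·29) = (5−1)·(29−1) = 4·28 = 112 = 2^4 · 7.
Divisors of 112: 1, 2, 4, 7, 8, 14, 16, 28, 56, 112.
Test each divisor d:
112^1 ≡ 112 (mod 145)
112^2 ≡ 74 (mod 145)
112^4 ≡ 111 (mod 145)
112^7 ≡ 88 (mod 145)
112^8 ≡ 141 (mod 145)
112^14 ≡ 59 (mod 145)
112^16 ≡ 16 (mod 145)
112^28 ≡ 1 (mod 145) ✓
The order of 112 is 28, so the subgroup it generates has 28 elements.
The index is φ(145) / ord(112) = 112 / 28 = 4.

4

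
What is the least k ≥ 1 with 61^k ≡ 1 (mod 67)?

By Lagrange's theorem, ord_67(61) divides φ(67) = 67 − 1 = 66 = 2 · 3 · 11.
Divisors of 66: 1, 2, 3, 6, 11, 22, 33, 66.
Check 61^d mod 67 for each divisor in increasing order:
61^1 ≡ 61 (mod 67)
61^2 ≡ 36 (mod 67)
61^3 ≡ 52 (mod 67)
61^6 ≡ 24 (mod 67)
61^11 ≡ 38 (mod 67)
61^22 ≡ 37 (mod 67)
61^33 ≡ 66 (mod 67)
61^66 ≡ 1 (mod 67) ✓
Hence ord(61) = 66.

66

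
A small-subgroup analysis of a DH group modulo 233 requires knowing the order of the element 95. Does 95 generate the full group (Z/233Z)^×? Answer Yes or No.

φ(233) = 233 − 1 = 232 = 2^3 · 29.
95 is a primitive root mod 233 iff 95^(φ(233)/q) ≢ 1 for every prime q | φ(233), i.e. q ∈ {2, 29}.
95^116 ≡ 232 (mod 233)  [q = 2: ≢ 1 ✓]
95^8 ≡ 175 (mod 233)  [q = 29: ≢ 1 ✓]
Every test exponent gives a nontrivial residue, hence 95 generates the full group.

Yes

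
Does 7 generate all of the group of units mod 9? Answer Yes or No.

No

φ(9) = φ(3^2) = 3·(3−1) = 6 = 2 · 3.
7 is a primitive root mod 9 iff 7^(φ(9)/q) ≢ 1 for every prime q | φ(9), i.e. q ∈ {2, 3}.
7^3 ≡ 1 (mod 9)  [q = 2: ≡ 1 ✗]
7^2 ≡ 4 (mod 9)  [q = 3: ≢ 1 ✓]
The check at q = 2 fails, so 7 generates a proper subgroup.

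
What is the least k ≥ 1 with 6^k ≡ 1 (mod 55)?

10

By Lagrange's theorem, ord_55(6) divides φ(55) = φ(5·11) = (5−1)·(11−1) = 4·10 = 40 = 2^3 · 5.
Divisors of 40: 1, 2, 4, 5, 8, 10, 20, 40.
Test each divisor d:
6^1 ≡ 6 (mod 55)
6^2 ≡ 36 (mod 55)
6^4 ≡ 31 (mod 55)
6^5 ≡ 21 (mod 55)
6^8 ≡ 26 (mod 55)
6^10 ≡ 1 (mod 55) ✓
Hence ord(6) = 10.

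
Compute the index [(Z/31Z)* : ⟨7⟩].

Since 7 ∈ (Z/31Z)^×, its order divides φ(31) = 31 − 1 = 30 = 2 · 3 · 5.
Divisors of 30: 1, 2, 3, 5, 6, 10, 15, 30.
Check 7^d mod 31 for each divisor in increasing order:
7^1 ≡ 7 (mod 31)
7^2 ≡ 18 (mod 31)
7^3 ≡ 2 (mod 31)
7^5 ≡ 5 (mod 31)
7^6 ≡ 4 (mod 31)
7^10 ≡ 25 (mod 31)
7^15 ≡ 1 (mod 31) ✓
Thus |⟨7⟩| = ord(7) = 15.
[(Z/31Z)^× : ⟨7⟩] = 30/15 = 2.

2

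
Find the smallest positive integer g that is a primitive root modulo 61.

2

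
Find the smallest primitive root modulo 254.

3

φ(254) = φ(2)·φ(127) = 1·126 = 126 = 2 · 3^2 · 7.
g is a primitive root iff g^(126/q) ≢ 1 (mod 254) for each prime q ∈ {2, 3, 7}.
g = 2: gcd(2, 254) = 2 > 1, not a unit — skip.
g = 3: 3^63 ≡ 253; 3^42 ≡ 107; 3^18 ≡ 131 — none is 1, so 3 is a primitive root.
Hence the least primitive root of 254 is 3.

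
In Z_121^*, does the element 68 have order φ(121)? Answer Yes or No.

Yes

φ(121) = φ(11^2) = 11·(11−1) = 110 = 2 · 5 · 11.
An element g generates (Z/121Z)^× iff g^(110/q) ≢ 1 (mod 121) for each prime q ∈ {2, 5, 11}.
68^55 ≡ 120 (mod 121)  [q = 2: ≢ 1 ✓]
68^22 ≡ 81 (mod 121)  [q = 5: ≢ 1 ✓]
68^10 ≡ 23 (mod 121)  [q = 11: ≢ 1 ✓]
Every test exponent gives a nontrivial residue, hence 68 generates the full group.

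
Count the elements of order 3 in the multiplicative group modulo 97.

2

φ(97) = 97 − 1 = 96 = 2^5 · 3.
In a cyclic group of order 96, there are φ(d) elements of order d for each divisor d of 96, and zero for non-divisors.
3 | 96, and φ(3) = 3 − 1 = 2.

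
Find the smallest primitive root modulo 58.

φ(58) = φ(2)·φ(29) = 1·28 = 28 = 2^2 · 7.
g is a primitive root iff g^(28/q) ≢ 1 (mod 58) for each prime q ∈ {2, 7}.
g = 2: gcd(2, 58) = 2 > 1, not a unit — skip.
g = 3: 3^14 ≡ 57; 3^4 ≡ 23 — none is 1, so 3 is a primitive root.
The smallest primitive root modulo 58 is 3.

3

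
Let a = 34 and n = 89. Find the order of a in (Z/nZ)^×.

The order of 34 must divide φ(89) = 89 − 1 = 88 = 2^3 · 11.
Divisors of 88: 1, 2, 4, 8, 11, 22, 44, 88.
Test each divisor d:
34^1 ≡ 34 (mod 89)
34^2 ≡ 88 (mod 89)
34^4 ≡ 1 (mod 89) ✓
Hence ord(34) = 4.

4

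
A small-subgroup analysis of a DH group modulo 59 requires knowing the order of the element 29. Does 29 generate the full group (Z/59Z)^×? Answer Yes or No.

φ(59) = 59 − 1 = 58 = 2 · 29.
It suffices to check that the order of 29 is not a proper divisor of 58: compute 29^(58/q) for q ∈ {2, 29}.
29^29 ≡ 1 (mod 59)  [q = 2: ≡ 1 ✗]
29^2 ≡ 15 (mod 59)  [q = 29: ≢ 1 ✓]
The check at q = 2 fails, so 29 generates a proper subgroup.

No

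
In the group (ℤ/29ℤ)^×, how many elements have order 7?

6

φ(29) = 29 − 1 = 28 = 2^2 · 7.
In a cyclic group of order 28, there are φ(d) elements of order d for each divisor d of 28, and zero for non-divisors.
7 | 28, and φ(7) = 7 − 1 = 6.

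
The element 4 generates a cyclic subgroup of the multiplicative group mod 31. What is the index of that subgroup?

6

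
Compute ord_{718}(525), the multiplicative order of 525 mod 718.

358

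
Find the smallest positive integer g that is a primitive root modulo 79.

φ(79) = 79 − 1 = 78 = 2 · 3 · 13.
g is a primitive root iff g^(78/q) ≢ 1 (mod 79) for each prime q ∈ {2, 3, 13}.
g = 2: 2^39 ≡ 1 — hits 1, so not a primitive root.
g = 3: 3^39 ≡ 78; 3^26 ≡ 23; 3^6 ≡ 18 — none is 1, so 3 is a primitive root.
Hence the least primitive root of 79 is 3.

3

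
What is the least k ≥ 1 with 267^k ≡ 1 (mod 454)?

113

Since 267 ∈ (Z/454Z)^×, its order divides φ(454) = φ(2)·φ(227) = 1·226 = 226 = 2 · 113.
Divisors of 226: 1, 2, 113, 226.
Compute 267^d (mod 454) for the divisors d until we hit 1:
267^1 ≡ 267 (mod 454)
267^2 ≡ 11 (mod 454)
267^113 ≡ 1 (mod 454) ✓
The smallest such exponent is 113, so the order of 267 is 113.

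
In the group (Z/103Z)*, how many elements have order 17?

16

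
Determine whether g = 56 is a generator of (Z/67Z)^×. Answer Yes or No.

No

φ(67) = 67 − 1 = 66 = 2 · 3 · 11.
56 is a primitive root mod 67 iff 56^(φ(67)/q) ≢ 1 for every prime q | φ(67), i.e. q ∈ {2, 3, 11}.
56^33 ≡ 1 (mod 67)  [q = 2: ≡ 1 ✗]
56^22 ≡ 29 (mod 67)  [q = 3: ≢ 1 ✓]
56^6 ≡ 14 (mod 67)  [q = 11: ≢ 1 ✓]
56^33 ≡ 1 shows ord(56) | 33, strictly less than φ(67); not a primitive root.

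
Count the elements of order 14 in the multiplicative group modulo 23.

φ(23) = 23 − 1 = 22 = 2 · 11.
Since (Z/23Z)^× is cyclic of order 22, the number of elements of order d is φ(d) when d | 22 and 0 otherwise.
Since 14 ∤ 22, the count is 0.

0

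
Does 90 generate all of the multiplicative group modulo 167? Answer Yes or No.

Yes

φ(167) = 167 − 1 = 166 = 2 · 83.
It suffices to check that the order of 90 is not a proper divisor of 166: compute 90^(166/q) for q ∈ {2, 83}.
90^83 ≡ 166 (mod 167)  [q = 2: ≢ 1 ✓]
90^2 ≡ 84 (mod 167)  [q = 83: ≢ 1 ✓]
All checks pass, so 90 has order 166 and is a primitive root modulo 167.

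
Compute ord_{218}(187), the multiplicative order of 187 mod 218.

27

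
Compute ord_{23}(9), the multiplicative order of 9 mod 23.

11

By Lagrange's theorem, ord_23(9) divides φ(23) = 23 − 1 = 22 = 2 · 11.
Divisors of 22: 1, 2, 11, 22.
Check 9^d mod 23 for each divisor in increasing order:
9^1 ≡ 9 (mod 23)
9^2 ≡ 12 (mod 23)
9^11 ≡ 1 (mod 23) ✓
The smallest such exponent is 11, so the order of 9 is 11.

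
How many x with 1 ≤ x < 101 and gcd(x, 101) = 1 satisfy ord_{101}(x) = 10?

4

φ(101) = 101 − 1 = 100 = 2^2 · 5^2.
(Z/101Z)^× is cyclic (|G| = 100); a cyclic group of order m has exactly φ(d) elements of each order d | m, and none otherwise.
10 = 2 · 5 divides 100, and φ(10) = 4.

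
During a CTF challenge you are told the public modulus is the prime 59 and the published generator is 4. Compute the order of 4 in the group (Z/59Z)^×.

The order of 4 must divide φ(59) = 59 − 1 = 58 = 2 · 29.
Divisors of 58: 1, 2, 29, 58.
Compute 4^d (mod 59) for the divisors d until we hit 1:
4^1 ≡ 4
4^2 ≡ 16
4^29 ≡ 1
So ord_59(4) = 29.

29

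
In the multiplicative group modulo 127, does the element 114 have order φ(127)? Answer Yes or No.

Yes

φ(127) = 127 − 1 = 126 = 2 · 3^2 · 7.
114 is a primitive root mod 127 iff 114^(φ(127)/q) ≢ 1 for every prime q | φ(127), i.e. q ∈ {2, 3, 7}.
114^63 ≡ 126 (mod 127)  [q = 2: ≢ 1 ✓]
114^42 ≡ 107 (mod 127)  [q = 3: ≢ 1 ✓]
114^18 ≡ 64 (mod 127)  [q = 7: ≢ 1 ✓]
None equal 1, so ord_127(114) = 126: 114 is a primitive root.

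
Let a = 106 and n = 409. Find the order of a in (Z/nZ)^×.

68

By Lagrange's theorem, ord_409(106) divides φ(409) = 409 − 1 = 408 = 2^3 · 3 · 17.
Divisors of 408: 1, 2, 3, 4, 6, 8, 12, 17, 24, 34, 51, 68, 102, 136, 204, 408.
Test each divisor d:
106^1 ≡ 106 (mod 409)
106^2 ≡ 193 (mod 409)
106^3 ≡ 8 (mod 409)
106^4 ≡ 30 (mod 409)
106^6 ≡ 64 (mod 409)
106^8 ≡ 82 (mod 409)
106^12 ≡ 6 (mod 409)
106^17 ≡ 266 (mod 409)
106^24 ≡ 36 (mod 409)
106^34 ≡ 408 (mod 409)
106^51 ≡ 143 (mod 409)
106^68 ≡ 1 (mod 409) ✓
Hence ord(106) = 68.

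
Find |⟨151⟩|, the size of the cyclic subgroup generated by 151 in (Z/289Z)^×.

By Lagrange's theorem, ord_289(151) divides φ(289) = φ(17^2) = 17·(17−1) = 272 = 2^4 · 17.
Divisors of 272: 1, 2, 4, 8, 16, 17, 34, 68, 136, 272.
Evaluate successive powers at the divisors of 272:
151^1 ≡ 151 (mod 289)
151^2 ≡ 259 (mod 289)
151^4 ≡ 33 (mod 289)
151^8 ≡ 222 (mod 289)
151^16 ≡ 154 (mod 289)
151^17 ≡ 134 (mod 289)
151^34 ≡ 38 (mod 289)
151^68 ≡ 288 (mod 289)
151^136 ≡ 1 (mod 289) ✓
So ord_289(151) = 136.

136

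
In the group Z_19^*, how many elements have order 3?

φ(19) = 19 − 1 = 18 = 2 · 3^2.
Since (Z/19Z)^× is cyclic of order 18, the number of elements of order d is φ(d) when d | 18 and 0 otherwise.
3 | 18, and φ(3) = 3 − 1 = 2.

2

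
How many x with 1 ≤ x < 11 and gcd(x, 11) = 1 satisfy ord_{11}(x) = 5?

4

φ(11) = 11 − 1 = 10 = 2 · 5.
Since (Z/11Z)^× is cyclic of order 10, the number of elements of order d is φ(d) when d | 10 and 0 otherwise.
5 | 10, and φ(5) = 5 − 1 = 4.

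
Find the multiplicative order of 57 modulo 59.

29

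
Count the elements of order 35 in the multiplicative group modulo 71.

24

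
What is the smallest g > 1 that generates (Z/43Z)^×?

3

φ(43) = 43 − 1 = 42 = 2 · 3 · 7.
g is a primitive root iff g^(42/q) ≢ 1 (mod 43) for each prime q ∈ {2, 3, 7}.
g = 2: 2^21 ≡ 42; 2^14 ≡ 1 — hits 1, so not a primitive root.
g = 3: 3^21 ≡ 42; 3^14 ≡ 36; 3^6 ≡ 41 — none is 1, so 3 is a primitive root.
Hence the least primitive root of 43 is 3.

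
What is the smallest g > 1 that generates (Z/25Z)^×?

φ(25) = φ(5^2) = 5·(5−1) = 20 = 2^2 · 5.
g is a primitive root iff g^(20/q) ≢ 1 (mod 25) for each prime q ∈ {2, 5}.
g = 2: 2^10 ≡ 24; 2^4 ≡ 16 — none is 1, so 2 is a primitive root.
The smallest primitive root modulo 25 is 2.

2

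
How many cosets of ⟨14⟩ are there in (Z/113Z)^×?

Since 14 ∈ (Z/113Z)^×, its order divides φ(113) = 113 − 1 = 112 = 2^4 · 7.
Divisors of 112: 1, 2, 4, 7, 8, 14, 16, 28, 56, 112.
Evaluate successive powers at the divisors of 112:
14^1 ≡ 14 (mod 113)
14^2 ≡ 83 (mod 113)
14^4 ≡ 109 (mod 113)
14^7 ≡ 98 (mod 113)
14^8 ≡ 16 (mod 113)
14^14 ≡ 112 (mod 113)
14^16 ≡ 30 (mod 113)
14^28 ≡ 1 (mod 113) ✓
The order of 14 is 28, so the subgroup it generates has 28 elements.
The index is φ(113) / ord(14) = 112 / 28 = 4.

4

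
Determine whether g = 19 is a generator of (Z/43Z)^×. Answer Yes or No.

φ(43) = 43 − 1 = 42 = 2 · 3 · 7.
Test 19^(42/q) mod 43 for each prime factor q of 42:
19^21 ≡ 42 (mod 43)  [q = 2: ≢ 1 ✓]
19^14 ≡ 36 (mod 43)  [q = 3: ≢ 1 ✓]
19^6 ≡ 11 (mod 43)  [q = 7: ≢ 1 ✓]
All checks pass, so 19 has order 42 and is a primitive root modulo 43.

Yes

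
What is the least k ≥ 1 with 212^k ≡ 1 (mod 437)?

198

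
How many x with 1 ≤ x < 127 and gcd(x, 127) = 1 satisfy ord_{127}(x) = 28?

φ(127) = 127 − 1 = 126 = 2 · 3^2 · 7.
Since (Z/127Z)^× is cyclic of order 126, the number of elements of order d is φ(d) when d | 126 and 0 otherwise.
Since 28 ∤ 126, the count is 0.

0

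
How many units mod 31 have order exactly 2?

1

φ(31) = 31 − 1 = 30 = 2 · 3 · 5.
(Z/31Z)^× is cyclic (|G| = 30); a cyclic group of order m has exactly φ(d) elements of each order d | m, and none otherwise.
2 | 30, and φ(2) = 2 − 1 = 1.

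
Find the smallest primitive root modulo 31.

3

φ(31) = 31 − 1 = 30 = 2 · 3 · 5.
g is a primitive root iff g^(30/q) ≢ 1 (mod 31) for each prime q ∈ {2, 3, 5}.
g = 2: 2^15 ≡ 1 — hits 1, so not a primitive root.
g = 3: 3^15 ≡ 30; 3^10 ≡ 25; 3^6 ≡ 16 — none is 1, so 3 is a primitive root.
Hence the least primitive root of 31 is 3.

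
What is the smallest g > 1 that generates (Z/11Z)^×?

2

φ(11) = 11 − 1 = 10 = 2 · 5.
g is a primitive root iff g^(10/q) ≢ 1 (mod 11) for each prime q ∈ {2, 5}.
g = 2: 2^5 ≡ 10; 2^2 ≡ 4 — none is 1, so 2 is a primitive root.
Hence the least primitive root of 11 is 2.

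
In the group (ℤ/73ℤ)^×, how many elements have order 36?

12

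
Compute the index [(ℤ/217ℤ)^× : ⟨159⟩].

6

ord(159) | φ(217) = φ(7·31) = (7−1)·(31−1) = 6·30 = 180 = 2^2 · 3^2 · 5.
Divisors of 180: 1, 2, 3, 4, 5, 6, 9, 10, 12, 15, 18, 20, 30, 36, 45, 60, 90, 180.
Test each divisor d:
159^1 ≡ 159
159^2 ≡ 109
159^3 ≡ 188
159^4 ≡ 163
159^5 ≡ 94
159^6 ≡ 190
159^9 ≡ 132
159^10 ≡ 156
159^12 ≡ 78
159^15 ≡ 125
159^18 ≡ 64
159^20 ≡ 32
159^30 ≡ 1
So ord_217(159) = 30, hence |⟨159⟩| = 30.
[(Z/217Z)^× : ⟨159⟩] = 180/30 = 6.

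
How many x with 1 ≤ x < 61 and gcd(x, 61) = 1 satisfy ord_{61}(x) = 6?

2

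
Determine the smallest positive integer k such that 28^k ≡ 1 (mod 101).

ord(28) | φ(101) = 101 − 1 = 100 = 2^2 · 5^2.
Divisors of 100: 1, 2, 4, 5, 10, 20, 25, 50, 100.
Compute 28^d (mod 101) for the divisors d until we hit 1:
28^1 ≡ 28 (mod 101)
28^2 ≡ 77 (mod 101)
28^4 ≡ 71 (mod 101)
28^5 ≡ 69 (mod 101)
28^10 ≡ 14 (mod 101)
28^20 ≡ 95 (mod 101)
28^25 ≡ 91 (mod 101)
28^50 ≡ 100 (mod 101)
28^100 ≡ 1 (mod 101) ✓
Therefore the multiplicative order of 28 modulo 101 is 100.

100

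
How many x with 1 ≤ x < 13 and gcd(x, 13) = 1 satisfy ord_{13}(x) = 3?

2

φ(13) = 13 − 1 = 12 = 2^2 · 3.
(Z/13Z)^× is cyclic (|G| = 12); a cyclic group of order m has exactly φ(d) elements of each order d | m, and none otherwise.
3 | 12, and φ(3) = 3 − 1 = 2.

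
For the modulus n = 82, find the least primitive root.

7

φ(82) = φ(2)·φ(41) = 1·40 = 40 = 2^3 · 5.
g is a primitive root iff g^(40/q) ≢ 1 (mod 82) for each prime q ∈ {2, 5}.
g = 2: gcd(2, 82) = 2 > 1, not a unit — skip.
g = 3: 3^20 ≡ 81; 3^8 ≡ 1 — hits 1, so not a primitive root.
g = 4: gcd(4, 82) = 2 > 1, not a unit — skip.
g = 5: 5^20 ≡ 1 — hits 1, so not a primitive root.
g = 6: gcd(6, 82) = 2 > 1, not a unit — skip.
g = 7: 7^20 ≡ 81; 7^8 ≡ 37 — none is 1, so 7 is a primitive root.
So 7 is the smallest generator of (Z/82Z)^×.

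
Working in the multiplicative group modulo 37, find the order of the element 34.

9

The order of 34 must divide φ(37) = 37 − 1 = 36 = 2^2 · 3^2.
Divisors of 36: 1, 2, 3, 4, 6, 9, 12, 18, 36.
Compute 34^d (mod 37) for the divisors d until we hit 1:
34^1 ≡ 34 (mod 37)
34^2 ≡ 9 (mod 37)
34^3 ≡ 10 (mod 37)
34^4 ≡ 7 (mod 37)
34^6 ≡ 26 (mod 37)
34^9 ≡ 1 (mod 37) ✓
Therefore the multiplicative order of 34 modulo 37 is 9.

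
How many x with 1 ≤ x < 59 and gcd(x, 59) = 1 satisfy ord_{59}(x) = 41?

0

φ(59) = 59 − 1 = 58 = 2 · 29.
(Z/59Z)^× is cyclic (|G| = 58); a cyclic group of order m has exactly φ(d) elements of each order d | m, and none otherwise.
41 does not divide 58, so no element of (Z/59Z)^× has order 41.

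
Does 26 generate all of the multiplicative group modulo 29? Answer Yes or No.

Yes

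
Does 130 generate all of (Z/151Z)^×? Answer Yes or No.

φ(151) = 151 − 1 = 150 = 2 · 3 · 5^2.
It suffices to check that the order of 130 is not a proper divisor of 150: compute 130^(150/q) for q ∈ {2, 3, 5}.
130^75 ≡ 150 (mod 151)  [q = 2: ≢ 1 ✓]
130^50 ≡ 32 (mod 151)  [q = 3: ≢ 1 ✓]
130^30 ≡ 19 (mod 151)  [q = 5: ≢ 1 ✓]
Every test exponent gives a nontrivial residue, hence 130 generates the full group.

Yes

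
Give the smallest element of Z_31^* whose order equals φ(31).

φ(31) = 31 − 1 = 30 = 2 · 3 · 5.
Test candidates g = 2, 3, … against the prime factors q ∈ {2, 3, 5} of φ(31): g is a generator iff g^(30/q) ≢ 1 for every such q.
g = 2: 2^15 ≡ 1 — hits 1, so not a primitive root.
g = 3: 3^15 ≡ 30; 3^10 ≡ 25; 3^6 ≡ 16 — none is 1, so 3 is a primitive root.
The smallest primitive root modulo 31 is 3.

3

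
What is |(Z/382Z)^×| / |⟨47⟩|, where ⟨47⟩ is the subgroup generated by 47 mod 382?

Since 47 ∈ (Z/382Z)^×, its order divides φ(382) = φ(2)·φ(191) = 1·190 = 190 = 2 · 5 · 19.
Divisors of 190: 1, 2, 5, 10, 19, 38, 95, 190.
Test each divisor d:
47^1 ≡ 47 (mod 382)
47^2 ≡ 299 (mod 382)
47^5 ≡ 229 (mod 382)
47^10 ≡ 107 (mod 382)
47^19 ≡ 333 (mod 382)
47^38 ≡ 109 (mod 382)
47^95 ≡ 381 (mod 382)
47^190 ≡ 1 (mod 382) ✓
So ord_382(47) = 190, hence |⟨47⟩| = 190.
[(Z/382Z)^× : ⟨47⟩] = 190/190 = 1.

1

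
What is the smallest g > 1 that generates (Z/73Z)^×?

5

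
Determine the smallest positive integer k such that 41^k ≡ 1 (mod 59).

29

ord(41) | φ(59) = 59 − 1 = 58 = 2 · 29.
Divisors of 58: 1, 2, 29, 58.
Check 41^d mod 59 for each divisor in increasing order:
41^1 ≡ 41
41^2 ≡ 29
41^29 ≡ 1
Therefore the multiplicative order of 41 modulo 59 is 29.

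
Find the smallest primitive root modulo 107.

2

φ(107) = 107 − 1 = 106 = 2 · 53.
Test candidates g = 2, 3, … against the prime factors q ∈ {2, 53} of φ(107): g is a generator iff g^(106/q) ≢ 1 for every such q.
g = 2: 2^53 ≡ 106; 2^2 ≡ 4 — none is 1, so 2 is a primitive root.
So 2 is the smallest generator of (Z/107Z)^×.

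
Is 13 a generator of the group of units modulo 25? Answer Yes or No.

Yes

φ(25) = φ(5^2) = 5·(5−1) = 20 = 2^2 · 5.
13 is a primitive root mod 25 iff 13^(φ(25)/q) ≢ 1 for every prime q | φ(25), i.e. q ∈ {2, 5}.
13^10 ≡ 24 (mod 25)  [q = 2: ≢ 1 ✓]
13^4 ≡ 11 (mod 25)  [q = 5: ≢ 1 ✓]
Every test exponent gives a nontrivial residue, hence 13 generates the full group.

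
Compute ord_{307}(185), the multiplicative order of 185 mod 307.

306

By Lagrange's theorem, ord_307(185) divides φ(307) = 307 − 1 = 306 = 2 · 3^2 · 17.
Divisors of 306: 1, 2, 3, 6, 9, 17, 18, 34, 51, 102, 153, 306.
Evaluate successive powers at the divisors of 306:
185^1 ≡ 185
185^2 ≡ 148
185^3 ≡ 57
185^6 ≡ 179
185^9 ≡ 72
185^17 ≡ 33
185^18 ≡ 272
185^34 ≡ 168
185^51 ≡ 18
185^102 ≡ 17
185^153 ≡ 306
185^306 ≡ 1
Therefore the multiplicative order of 185 modulo 307 is 306.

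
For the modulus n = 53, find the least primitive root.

2

φ(53) = 53 − 1 = 52 = 2^2 · 13.
g is a primitive root iff g^(52/q) ≢ 1 (mod 53) for each prime q ∈ {2, 13}.
g = 2: 2^26 ≡ 52; 2^4 ≡ 16 — none is 1, so 2 is a primitive root.
So 2 is the smallest generator of (Z/53Z)^×.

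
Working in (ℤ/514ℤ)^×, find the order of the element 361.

128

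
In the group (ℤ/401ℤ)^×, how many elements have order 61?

0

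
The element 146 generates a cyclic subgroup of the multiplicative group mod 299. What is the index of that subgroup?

8

The order of 146 must divide φ(299) = φ(13·23) = (13−1)·(23−1) = 12·22 = 264 = 2^3 · 3 · 11.
Divisors of 264: 1, 2, 3, 4, 6, 8, 11, 12, 22, 24, 33, 44, 66, 88, 132, 264.
Test each divisor d:
146^1 ≡ 146 (mod 299)
146^2 ≡ 87 (mod 299)
146^3 ≡ 144 (mod 299)
146^4 ≡ 94 (mod 299)
146^6 ≡ 105 (mod 299)
146^8 ≡ 165 (mod 299)
146^11 ≡ 139 (mod 299)
146^12 ≡ 261 (mod 299)
146^22 ≡ 185 (mod 299)
146^24 ≡ 248 (mod 299)
146^33 ≡ 1 (mod 299) ✓
Thus |⟨146⟩| = ord(146) = 33.
[(Z/299Z)^× : ⟨146⟩] = 264/33 = 8.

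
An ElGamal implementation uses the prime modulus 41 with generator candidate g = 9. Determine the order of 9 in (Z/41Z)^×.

4

By Lagrange's theorem, ord_41(9) divides φ(41) = 41 − 1 = 40 = 2^3 · 5.
Divisors of 40: 1, 2, 4, 5, 8, 10, 20, 40.
Test each divisor d:
9^1 ≡ 9 (mod 41)
9^2 ≡ 40 (mod 41)
9^4 ≡ 1 (mod 41) ✓
So ord_41(9) = 4.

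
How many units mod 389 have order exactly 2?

1

φ(389) = 389 − 1 = 388 = 2^2 · 97.
(Z/389Z)^× is cyclic (|G| = 388); a cyclic group of order m has exactly φ(d) elements of each order d | m, and none otherwise.
2 | 388, and φ(2) = 2 − 1 = 1.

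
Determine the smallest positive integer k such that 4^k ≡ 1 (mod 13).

By Lagrange's theorem, ord_13(4) divides φ(13) = 13 − 1 = 12 = 2^2 · 3.
Divisors of 12: 1, 2, 3, 4, 6, 12.
Test each divisor d:
4^1 ≡ 4 (mod 13)
4^2 ≡ 3 (mod 13)
4^3 ≡ 12 (mod 13)
4^4 ≡ 9 (mod 13)
4^6 ≡ 1 (mod 13) ✓
So ord_13(4) = 6.

6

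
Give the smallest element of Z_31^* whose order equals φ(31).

3

φ(31) = 31 − 1 = 30 = 2 · 3 · 5.
Test candidates g = 2, 3, … against the prime factors q ∈ {2, 3, 5} of φ(31): g is a generator iff g^(30/q) ≢ 1 for every such q.
g = 2: 2^15 ≡ 1 — hits 1, so not a primitive root.
g = 3: 3^15 ≡ 30; 3^10 ≡ 25; 3^6 ≡ 16 — none is 1, so 3 is a primitive root.
So 3 is the smallest generator of (Z/31Z)^×.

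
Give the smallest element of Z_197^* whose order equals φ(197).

φ(197) = 197 − 1 = 196 = 2^2 · 7^2.
g is a primitive root iff g^(196/q) ≢ 1 (mod 197) for each prime q ∈ {2, 7}.
g = 2: 2^98 ≡ 196; 2^28 ≡ 104 — none is 1, so 2 is a primitive root.
The smallest primitive root modulo 197 is 2.

2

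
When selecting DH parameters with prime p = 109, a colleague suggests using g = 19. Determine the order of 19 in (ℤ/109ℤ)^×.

36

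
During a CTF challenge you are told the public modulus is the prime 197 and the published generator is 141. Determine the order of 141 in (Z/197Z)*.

196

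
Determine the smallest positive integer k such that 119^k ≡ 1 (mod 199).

198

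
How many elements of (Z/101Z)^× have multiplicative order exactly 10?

4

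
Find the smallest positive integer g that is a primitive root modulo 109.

6

φ(109) = 109 − 1 = 108 = 2^2 · 3^3.
g is a primitive root iff g^(108/q) ≢ 1 (mod 109) for each prime q ∈ {2, 3}.
g = 2: 2^54 ≡ 108; 2^36 ≡ 1 — hits 1, so not a primitive root.
g = 3: 3^54 ≡ 1 — hits 1, so not a primitive root.
g = 4: 4^54 ≡ 1 — hits 1, so not a primitive root.
g = 5: 5^54 ≡ 1 — hits 1, so not a primitive root.
g = 6: 6^54 ≡ 108; 6^36 ≡ 63 — none is 1, so 6 is a primitive root.
So 6 is the smallest generator of (Z/109Z)^×.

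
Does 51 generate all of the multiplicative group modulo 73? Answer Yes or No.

No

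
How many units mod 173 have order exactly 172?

84

φ(173) = 173 − 1 = 172 = 2^2 · 43.
Since (Z/173Z)^× is cyclic of order 172, the number of elements of order d is φ(d) when d | 172 and 0 otherwise.
172 = 2^2 · 43 divides 172, and φ(172) = 84.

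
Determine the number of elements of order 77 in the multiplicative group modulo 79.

φ(79) = 79 − 1 = 78 = 2 · 3 · 13.
(Z/79Z)^× is cyclic (|G| = 78); a cyclic group of order m has exactly φ(d) elements of each order d | m, and none otherwise.
77 does not divide 78, so no element of (Z/79Z)^× has order 77.

0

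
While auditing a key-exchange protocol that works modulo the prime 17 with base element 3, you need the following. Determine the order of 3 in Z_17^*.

16

Since 3 ∈ (Z/17Z)^×, its order divides φ(17) = 17 − 1 = 16 = 2^4.
Divisors of 16: 1, 2, 4, 8, 16.
Evaluate successive powers at the divisors of 16:
3^1 ≡ 3 (mod 17)
3^2 ≡ 9 (mod 17)
3^4 ≡ 13 (mod 17)
3^8 ≡ 16 (mod 17)
3^16 ≡ 1 (mod 17) ✓
Hence ord(3) = 16.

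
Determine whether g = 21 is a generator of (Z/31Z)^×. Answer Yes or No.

Yes

φ(31) = 31 − 1 = 30 = 2 · 3 · 5.
It suffices to check that the order of 21 is not a proper divisor of 30: compute 21^(30/q) for q ∈ {2, 3, 5}.
21^15 ≡ 30 (mod 31)  [q = 2: ≢ 1 ✓]
21^10 ≡ 5 (mod 31)  [q = 3: ≢ 1 ✓]
21^6 ≡ 2 (mod 31)  [q = 5: ≢ 1 ✓]
Every test exponent gives a nontrivial residue, hence 21 generates the full group.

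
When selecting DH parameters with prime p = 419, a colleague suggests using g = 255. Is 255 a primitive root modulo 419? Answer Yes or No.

φ(419) = 419 − 1 = 418 = 2 · 11 · 19.
255 is a primitive root mod 419 iff 255^(φ(419)/q) ≢ 1 for every prime q | φ(419), i.e. q ∈ {2, 11, 19}.
255^209 ≡ 418 (mod 419)  [q = 2: ≢ 1 ✓]
255^38 ≡ 300 (mod 419)  [q = 11: ≢ 1 ✓]
255^22 ≡ 139 (mod 419)  [q = 19: ≢ 1 ✓]
Every test exponent gives a nontrivial residue, hence 255 generates the full group.

Yes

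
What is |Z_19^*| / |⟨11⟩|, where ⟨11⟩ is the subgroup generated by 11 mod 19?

6

ord(11) | φ(19) = 19 − 1 = 18 = 2 · 3^2.
Divisors of 18: 1, 2, 3, 6, 9, 18.
Compute 11^d (mod 19) for the divisors d until we hit 1:
11^1 ≡ 11
11^2 ≡ 7
11^3 ≡ 1
Thus |⟨11⟩| = ord(11) = 3.
[(Z/19Z)^× : ⟨11⟩] = 18/3 = 6.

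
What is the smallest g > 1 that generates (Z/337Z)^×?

10

φ(337) = 337 − 1 = 336 = 2^4 · 3 · 7.
g is a primitive root iff g^(336/q) ≢ 1 (mod 337) for each prime q ∈ {2, 3, 7}.
g = 2: 2^168 ≡ 1 — hits 1, so not a primitive root.
g = 3: 3^168 ≡ 1 — hits 1, so not a primitive root.
g = 4: 4^168 ≡ 1 — hits 1, so not a primitive root.
g = 5: 5^168 ≡ 336; 5^112 ≡ 1 — hits 1, so not a primitive root.
g = 6: 6^168 ≡ 1 — hits 1, so not a primitive root.
g = 7: 7^168 ≡ 1 — hits 1, so not a primitive root.
g = 8: 8^168 ≡ 1 — hits 1, so not a primitive root.
g = 9: 9^168 ≡ 1 — hits 1, so not a primitive root.
g = 10: 10^168 ≡ 336; 10^112 ≡ 128; 10^48 ≡ 175 — none is 1, so 10 is a primitive root.
Hence the least primitive root of 337 is 10.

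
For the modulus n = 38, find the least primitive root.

φ(38) = φ(2)·φ(19) = 1·18 = 18 = 2 · 3^2.
g is a primitive root iff g^(18/q) ≢ 1 (mod 38) for each prime q ∈ {2, 3}.
g = 2: gcd(2, 38) = 2 > 1, not a unit — skip.
g = 3: 3^9 ≡ 37; 3^6 ≡ 7 — none is 1, so 3 is a primitive root.
Hence the least primitive root of 38 is 3.

3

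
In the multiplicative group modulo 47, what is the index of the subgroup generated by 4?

2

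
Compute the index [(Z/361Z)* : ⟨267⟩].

ord(267) | φ(361) = φ(19^2) = 19·(19−1) = 342 = 2 · 3^2 · 19.
Divisors of 342: 1, 2, 3, 6, 9, 18, 19, 38, 57, 114, 171, 342.
Compute 267^d (mod 361) for the divisors d until we hit 1:
267^1 ≡ 267 (mod 361)
267^2 ≡ 172 (mod 361)
267^3 ≡ 77 (mod 361)
267^6 ≡ 153 (mod 361)
267^9 ≡ 229 (mod 361)
267^18 ≡ 96 (mod 361)
267^19 ≡ 1 (mod 361) ✓
The order of 267 is 19, so the subgroup it generates has 19 elements.
Index = |(Z/361Z)^×| / |⟨267⟩| = 342 / 19 = 18.

18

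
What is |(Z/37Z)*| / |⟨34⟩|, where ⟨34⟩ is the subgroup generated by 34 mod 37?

The order of 34 must divide φ(37) = 37 − 1 = 36 = 2^2 · 3^2.
Divisors of 36: 1, 2, 3, 4, 6, 9, 12, 18, 36.
Compute 34^d (mod 37) for the divisors d until we hit 1:
34^1 ≡ 34 (mod 37)
34^2 ≡ 9 (mod 37)
34^3 ≡ 10 (mod 37)
34^4 ≡ 7 (mod 37)
34^6 ≡ 26 (mod 37)
34^9 ≡ 1 (mod 37) ✓
The order of 34 is 9, so the subgroup it generates has 9 elements.
Index = |(Z/37Z)^×| / |⟨34⟩| = 36 / 9 = 4.

4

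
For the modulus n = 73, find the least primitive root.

5

φ(73) = 73 − 1 = 72 = 2^3 · 3^2.
Test candidates g = 2, 3, … against the prime factors q ∈ {2, 3} of φ(73): g is a generator iff g^(72/q) ≢ 1 for every such q.
g = 2: 2^36 ≡ 1 — hits 1, so not a primitive root.
g = 3: 3^36 ≡ 1 — hits 1, so not a primitive root.
g = 4: 4^36 ≡ 1 — hits 1, so not a primitive root.
g = 5: 5^36 ≡ 72; 5^24 ≡ 8 — none is 1, so 5 is a primitive root.
Hence the least primitive root of 73 is 5.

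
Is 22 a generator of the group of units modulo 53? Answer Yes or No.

Yes

φ(53) = 53 − 1 = 52 = 2^2 · 13.
22 is a primitive root mod 53 iff 22^(φ(53)/q) ≢ 1 for every prime q | φ(53), i.e. q ∈ {2, 13}.
22^26 ≡ 52 (mod 53)  [q = 2: ≢ 1 ✓]
22^4 ≡ 49 (mod 53)  [q = 13: ≢ 1 ✓]
None equal 1, so ord_53(22) = 52: 22 is a primitive root.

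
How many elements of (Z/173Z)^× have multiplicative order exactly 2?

φ(173) = 173 − 1 = 172 = 2^2 · 43.
In a cyclic group of order 172, there are φ(d) elements of order d for each divisor d of 172, and zero for non-divisors.
2 | 172, and φ(2) = 2 − 1 = 1.

1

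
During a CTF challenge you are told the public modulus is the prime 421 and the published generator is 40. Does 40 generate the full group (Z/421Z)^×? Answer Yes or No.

Yes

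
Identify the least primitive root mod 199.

φ(199) = 199 − 1 = 198 = 2 · 3^2 · 11.
g is a primitive root iff g^(198/q) ≢ 1 (mod 199) for each prime q ∈ {2, 3, 11}.
g = 2: 2^99 ≡ 1 — hits 1, so not a primitive root.
g = 3: 3^99 ≡ 198; 3^66 ≡ 106; 3^18 ≡ 125 — none is 1, so 3 is a primitive root.
So 3 is the smallest generator of (Z/199Z)^×.

3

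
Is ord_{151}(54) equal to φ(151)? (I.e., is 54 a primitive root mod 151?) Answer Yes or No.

Yes

φ(151) = 151 − 1 = 150 = 2 · 3 · 5^2.
It suffices to check that the order of 54 is not a proper divisor of 150: compute 54^(150/q) for q ∈ {2, 3, 5}.
54^75 ≡ 150 (mod 151)  [q = 2: ≢ 1 ✓]
54^50 ≡ 32 (mod 151)  [q = 3: ≢ 1 ✓]
54^30 ≡ 19 (mod 151)  [q = 5: ≢ 1 ✓]
All checks pass, so 54 has order 150 and is a primitive root modulo 151.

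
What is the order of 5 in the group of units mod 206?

102

ord(5) | φ(206) = φ(2)·φ(103) = 1·102 = 102 = 2 · 3 · 17.
Divisors of 102: 1, 2, 3, 6, 17, 34, 51, 102.
Evaluate successive powers at the divisors of 102:
5^1 ≡ 5
5^2 ≡ 25
5^3 ≡ 125
5^6 ≡ 175
5^17 ≡ 57
5^34 ≡ 159
5^51 ≡ 205
5^102 ≡ 1
The smallest such exponent is 102, so the order of 5 is 102.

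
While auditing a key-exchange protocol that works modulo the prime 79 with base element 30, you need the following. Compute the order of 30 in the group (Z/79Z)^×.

78

Since 30 ∈ (Z/79Z)^×, its order divides φ(79) = 79 − 1 = 78 = 2 · 3 · 13.
Divisors of 78: 1, 2, 3, 6, 13, 26, 39, 78.
Test each divisor d:
30^1 ≡ 30
30^2 ≡ 31
30^3 ≡ 61
30^6 ≡ 8
30^13 ≡ 24
30^26 ≡ 23
30^39 ≡ 78
30^78 ≡ 1
The smallest such exponent is 78, so the order of 30 is 78.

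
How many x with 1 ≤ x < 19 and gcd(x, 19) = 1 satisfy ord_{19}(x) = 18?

6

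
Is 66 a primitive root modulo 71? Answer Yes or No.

No

φ(71) = 71 − 1 = 70 = 2 · 5 · 7.
Test 66^(70/q) mod 71 for each prime factor q of 70:
66^35 ≡ 70 (mod 71)  [q = 2: ≢ 1 ✓]
66^14 ≡ 57 (mod 71)  [q = 5: ≢ 1 ✓]
66^10 ≡ 1 (mod 71)  [q = 7: ≡ 1 ✗]
The check at q = 7 fails, so 66 generates a proper subgroup.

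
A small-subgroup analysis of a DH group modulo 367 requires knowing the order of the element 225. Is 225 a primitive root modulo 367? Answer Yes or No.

No

φ(367) = 367 − 1 = 366 = 2 · 3 · 61.
It suffices to check that the order of 225 is not a proper divisor of 366: compute 225^(366/q) for q ∈ {2, 3, 61}.
225^183 ≡ 1 (mod 367)  [q = 2: ≡ 1 ✗]
225^122 ≡ 1 (mod 367)  [q = 3: ≡ 1 ✗]
225^6 ≡ 281 (mod 367)  [q = 61: ≢ 1 ✓]
225^183 ≡ 1 shows ord(225) | 183, strictly less than φ(367); not a primitive root.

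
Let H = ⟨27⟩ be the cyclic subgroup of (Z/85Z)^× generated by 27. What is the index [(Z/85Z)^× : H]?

By Lagrange's theorem, ord_85(27) divides φ(85) = φ(5·17) = (5−1)·(17−1) = 4·16 = 64 = 2^6.
Divisors of 64: 1, 2, 4, 8, 16, 32, 64.
Compute 27^d (mod 85) for the divisors d until we hit 1:
27^1 ≡ 27
27^2 ≡ 49
27^4 ≡ 21
27^8 ≡ 16
27^16 ≡ 1
So ord_85(27) = 16, hence |⟨27⟩| = 16.
The index is φ(85) / ord(27) = 64 / 16 = 4.

4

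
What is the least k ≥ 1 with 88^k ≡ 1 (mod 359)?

The order of 88 must divide φ(359) = 359 − 1 = 358 = 2 · 179.
Divisors of 358: 1, 2, 179, 358.
Test each divisor d:
88^1 ≡ 88 (mod 359)
88^2 ≡ 205 (mod 359)
88^179 ≡ 1 (mod 359) ✓
So ord_359(88) = 179.

179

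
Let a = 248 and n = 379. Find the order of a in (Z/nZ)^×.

189

The order of 248 must divide φ(379) = 379 − 1 = 378 = 2 · 3^3 · 7.
Divisors of 378: 1, 2, 3, 6, 7, 9, 14, 18, 21, 27, 42, 54, 63, 126, 189, 378.
Test each divisor d:
248^1 ≡ 248 (mod 379)
248^2 ≡ 106 (mod 379)
248^3 ≡ 137 (mod 379)
248^6 ≡ 198 (mod 379)
248^7 ≡ 213 (mod 379)
248^9 ≡ 217 (mod 379)
248^14 ≡ 268 (mod 379)
248^18 ≡ 93 (mod 379)
248^21 ≡ 234 (mod 379)
248^27 ≡ 94 (mod 379)
248^42 ≡ 180 (mod 379)
248^54 ≡ 119 (mod 379)
248^63 ≡ 51 (mod 379)
248^126 ≡ 327 (mod 379)
248^189 ≡ 1 (mod 379) ✓
Hence ord(248) = 189.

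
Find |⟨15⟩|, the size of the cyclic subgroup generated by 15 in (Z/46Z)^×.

22

By Lagrange's theorem, ord_46(15) divides φ(46) = φ(2)·φ(23) = 1·22 = 22 = 2 · 11.
Divisors of 22: 1, 2, 11, 22.
Check 15^d mod 46 for each divisor in increasing order:
15^1 ≡ 15
15^2 ≡ 41
15^11 ≡ 45
15^22 ≡ 1
Therefore the multiplicative order of 15 modulo 46 is 22.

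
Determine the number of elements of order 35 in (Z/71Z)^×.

φ(71) = 71 − 1 = 70 = 2 · 5 · 7.
(Z/71Z)^× is cyclic (|G| = 70); a cyclic group of order m has exactly φ(d) elements of each order d | m, and none otherwise.
35 = 5 · 7 divides 70, and φ(35) = 24.

24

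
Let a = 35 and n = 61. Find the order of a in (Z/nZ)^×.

60

ord(35) | φ(61) = 61 − 1 = 60 = 2^2 · 3 · 5.
Divisors of 60: 1, 2, 3, 4, 5, 6, 10, 12, 15, 20, 30, 60.
Compute 35^d (mod 61) for the divisors d until we hit 1:
35^1 ≡ 35 (mod 61)
35^2 ≡ 5 (mod 61)
35^3 ≡ 53 (mod 61)
35^4 ≡ 25 (mod 61)
35^5 ≡ 21 (mod 61)
35^6 ≡ 3 (mod 61)
35^10 ≡ 14 (mod 61)
35^12 ≡ 9 (mod 61)
35^15 ≡ 50 (mod 61)
35^20 ≡ 13 (mod 61)
35^30 ≡ 60 (mod 61)
35^60 ≡ 1 (mod 61) ✓
Hence ord(35) = 60.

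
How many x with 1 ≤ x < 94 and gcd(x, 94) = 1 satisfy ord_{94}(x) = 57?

0

φ(94) = φ(2)·φ(47) = 1·46 = 46 = 2 · 23.
(Z/94Z)^× is cyclic (|G| = 46); a cyclic group of order m has exactly φ(d) elements of each order d | m, and none otherwise.
57 does not divide 46, so no element of (Z/94Z)^× has order 57.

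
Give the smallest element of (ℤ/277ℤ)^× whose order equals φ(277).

5

φ(277) = 277 − 1 = 276 = 2^2 · 3 · 23.
g is a primitive root iff g^(276/q) ≢ 1 (mod 277) for each prime q ∈ {2, 3, 23}.
g = 2: 2^138 ≡ 276; 2^92 ≡ 1 — hits 1, so not a primitive root.
g = 3: 3^138 ≡ 1 — hits 1, so not a primitive root.
g = 4: 4^138 ≡ 1 — hits 1, so not a primitive root.
g = 5: 5^138 ≡ 276; 5^92 ≡ 116; 5^12 ≡ 27 — none is 1, so 5 is a primitive root.
So 5 is the smallest generator of (Z/277Z)^×.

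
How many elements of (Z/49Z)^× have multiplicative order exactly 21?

φ(49) = φ(7^2) = 7·(7−1) = 42 = 2 · 3 · 7.
Since (Z/49Z)^× is cyclic of order 42, the number of elements of order d is φ(d) when d | 42 and 0 otherwise.
21 = 3 · 7 divides 42, and φ(21) = 12.

12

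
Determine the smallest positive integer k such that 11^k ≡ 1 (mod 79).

ord(11) | φ(79) = 79 − 1 = 78 = 2 · 3 · 13.
Divisors of 78: 1, 2, 3, 6, 13, 26, 39, 78.
Test each divisor d:
11^1 ≡ 11
11^2 ≡ 42
11^3 ≡ 67
11^6 ≡ 65
11^13 ≡ 23
11^26 ≡ 55
11^39 ≡ 1
The smallest such exponent is 39, so the order of 11 is 39.

39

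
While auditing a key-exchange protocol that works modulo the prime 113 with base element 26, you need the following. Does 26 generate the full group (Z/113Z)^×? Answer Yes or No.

φ(113) = 113 − 1 = 112 = 2^4 · 7.
It suffices to check that the order of 26 is not a proper divisor of 112: compute 26^(112/q) for q ∈ {2, 7}.
26^56 ≡ 1 (mod 113)  [q = 2: ≡ 1 ✗]
26^16 ≡ 30 (mod 113)  [q = 7: ≢ 1 ✓]
26^56 ≡ 1 shows ord(26) | 56, strictly less than φ(113); not a primitive root.

No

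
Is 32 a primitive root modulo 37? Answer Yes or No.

Yes

φ(37) = 37 − 1 = 36 = 2^2 · 3^2.
Test 32^(36/q) mod 37 for each prime factor q of 36:
32^18 ≡ 36 (mod 37)  [q = 2: ≢ 1 ✓]
32^12 ≡ 10 (mod 37)  [q = 3: ≢ 1 ✓]
All checks pass, so 32 has order 36 and is a primitive root modulo 37.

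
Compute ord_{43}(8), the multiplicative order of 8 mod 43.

ord(8) | φ(43) = 43 − 1 = 42 = 2 · 3 · 7.
Divisors of 42: 1, 2, 3, 6, 7, 14, 21, 42.
Check 8^d mod 43 for each divisor in increasing order:
8^1 ≡ 8 (mod 43)
8^2 ≡ 21 (mod 43)
8^3 ≡ 39 (mod 43)
8^6 ≡ 16 (mod 43)
8^7 ≡ 42 (mod 43)
8^14 ≡ 1 (mod 43) ✓
The smallest such exponent is 14, so the order of 8 is 14.

14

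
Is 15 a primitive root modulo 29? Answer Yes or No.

Yes

φ(29) = 29 − 1 = 28 = 2^2 · 7.
15 is a primitive root mod 29 iff 15^(φ(29)/q) ≢ 1 for every prime q | φ(29), i.e. q ∈ {2, 7}.
15^14 ≡ 28 (mod 29)  [q = 2: ≢ 1 ✓]
15^4 ≡ 20 (mod 29)  [q = 7: ≢ 1 ✓]
All checks pass, so 15 has order 28 and is a primitive root modulo 29.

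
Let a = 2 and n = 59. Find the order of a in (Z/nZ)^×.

By Lagrange's theorem, ord_59(2) divides φ(59) = 59 − 1 = 58 = 2 · 29.
Divisors of 58: 1, 2, 29, 58.
Test each divisor d:
2^1 ≡ 2
2^2 ≡ 4
2^29 ≡ 58
2^58 ≡ 1
The smallest such exponent is 58, so the order of 2 is 58.

58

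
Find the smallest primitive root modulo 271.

6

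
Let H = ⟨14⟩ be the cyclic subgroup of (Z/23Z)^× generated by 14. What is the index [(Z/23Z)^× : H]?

1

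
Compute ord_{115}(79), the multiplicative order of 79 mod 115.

By Lagrange's theorem, ord_115(79) divides φ(115) = φ(5·23) = (5−1)·(23−1) = 4·22 = 88 = 2^3 · 11.
Divisors of 88: 1, 2, 4, 8, 11, 22, 44, 88.
Test each divisor d:
79^1 ≡ 79 (mod 115)
79^2 ≡ 31 (mod 115)
79^4 ≡ 41 (mod 115)
79^8 ≡ 71 (mod 115)
79^11 ≡ 114 (mod 115)
79^22 ≡ 1 (mod 115) ✓
Therefore the multiplicative order of 79 modulo 115 is 22.

22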